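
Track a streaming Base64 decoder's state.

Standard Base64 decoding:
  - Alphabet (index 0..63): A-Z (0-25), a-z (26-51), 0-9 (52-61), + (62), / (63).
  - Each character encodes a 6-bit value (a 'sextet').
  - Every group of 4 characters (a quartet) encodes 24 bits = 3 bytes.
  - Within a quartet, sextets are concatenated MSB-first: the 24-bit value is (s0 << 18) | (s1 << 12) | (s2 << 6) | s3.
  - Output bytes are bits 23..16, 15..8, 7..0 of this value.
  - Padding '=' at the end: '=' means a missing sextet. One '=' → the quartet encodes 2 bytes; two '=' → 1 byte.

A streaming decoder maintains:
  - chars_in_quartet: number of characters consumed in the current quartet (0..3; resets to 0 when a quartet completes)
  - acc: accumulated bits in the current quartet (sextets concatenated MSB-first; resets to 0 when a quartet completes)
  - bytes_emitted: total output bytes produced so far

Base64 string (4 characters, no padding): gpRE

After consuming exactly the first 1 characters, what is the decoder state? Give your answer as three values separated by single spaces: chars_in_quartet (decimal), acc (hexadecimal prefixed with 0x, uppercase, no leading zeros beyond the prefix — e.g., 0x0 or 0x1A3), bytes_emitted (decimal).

After char 0 ('g'=32): chars_in_quartet=1 acc=0x20 bytes_emitted=0

Answer: 1 0x20 0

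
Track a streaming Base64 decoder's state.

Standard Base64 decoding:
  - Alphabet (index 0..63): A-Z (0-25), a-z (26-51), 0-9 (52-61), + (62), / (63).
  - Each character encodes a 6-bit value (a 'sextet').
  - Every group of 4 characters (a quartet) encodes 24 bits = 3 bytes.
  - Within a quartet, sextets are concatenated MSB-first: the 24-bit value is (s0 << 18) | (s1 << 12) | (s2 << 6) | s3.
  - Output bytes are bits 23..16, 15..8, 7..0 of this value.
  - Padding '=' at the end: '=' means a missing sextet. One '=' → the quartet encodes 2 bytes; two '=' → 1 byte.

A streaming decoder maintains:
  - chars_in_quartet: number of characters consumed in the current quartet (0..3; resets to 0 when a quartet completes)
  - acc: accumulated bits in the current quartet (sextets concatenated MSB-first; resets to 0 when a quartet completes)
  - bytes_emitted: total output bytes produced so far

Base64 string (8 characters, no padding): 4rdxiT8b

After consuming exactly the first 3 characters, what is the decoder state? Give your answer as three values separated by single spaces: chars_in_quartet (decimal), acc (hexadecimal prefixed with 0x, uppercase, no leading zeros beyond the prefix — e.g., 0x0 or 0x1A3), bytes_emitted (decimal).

After char 0 ('4'=56): chars_in_quartet=1 acc=0x38 bytes_emitted=0
After char 1 ('r'=43): chars_in_quartet=2 acc=0xE2B bytes_emitted=0
After char 2 ('d'=29): chars_in_quartet=3 acc=0x38ADD bytes_emitted=0

Answer: 3 0x38ADD 0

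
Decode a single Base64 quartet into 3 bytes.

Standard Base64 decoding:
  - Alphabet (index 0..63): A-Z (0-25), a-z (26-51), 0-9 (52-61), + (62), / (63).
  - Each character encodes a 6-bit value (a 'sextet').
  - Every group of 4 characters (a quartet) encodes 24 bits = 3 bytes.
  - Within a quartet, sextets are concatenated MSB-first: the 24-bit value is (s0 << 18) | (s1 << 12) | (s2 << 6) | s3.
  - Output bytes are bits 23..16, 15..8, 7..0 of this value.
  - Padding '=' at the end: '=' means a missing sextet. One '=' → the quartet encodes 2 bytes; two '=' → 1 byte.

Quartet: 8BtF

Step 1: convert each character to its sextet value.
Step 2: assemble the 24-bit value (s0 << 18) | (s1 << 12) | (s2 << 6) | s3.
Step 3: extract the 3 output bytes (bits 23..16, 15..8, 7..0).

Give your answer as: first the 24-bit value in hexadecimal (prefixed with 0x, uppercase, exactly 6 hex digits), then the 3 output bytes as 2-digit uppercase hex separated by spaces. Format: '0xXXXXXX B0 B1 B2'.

Sextets: 8=60, B=1, t=45, F=5
24-bit: (60<<18) | (1<<12) | (45<<6) | 5
      = 0xF00000 | 0x001000 | 0x000B40 | 0x000005
      = 0xF01B45
Bytes: (v>>16)&0xFF=F0, (v>>8)&0xFF=1B, v&0xFF=45

Answer: 0xF01B45 F0 1B 45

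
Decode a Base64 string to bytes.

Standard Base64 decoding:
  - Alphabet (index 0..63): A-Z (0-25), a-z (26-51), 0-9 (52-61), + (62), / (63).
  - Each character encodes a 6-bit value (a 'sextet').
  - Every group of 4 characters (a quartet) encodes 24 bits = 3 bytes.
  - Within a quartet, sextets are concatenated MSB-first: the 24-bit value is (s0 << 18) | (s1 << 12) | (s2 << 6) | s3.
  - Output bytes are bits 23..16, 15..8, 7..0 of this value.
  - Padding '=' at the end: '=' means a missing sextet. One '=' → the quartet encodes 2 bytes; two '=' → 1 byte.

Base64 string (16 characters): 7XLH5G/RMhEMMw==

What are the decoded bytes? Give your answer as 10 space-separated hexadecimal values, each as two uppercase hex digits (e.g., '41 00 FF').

After char 0 ('7'=59): chars_in_quartet=1 acc=0x3B bytes_emitted=0
After char 1 ('X'=23): chars_in_quartet=2 acc=0xED7 bytes_emitted=0
After char 2 ('L'=11): chars_in_quartet=3 acc=0x3B5CB bytes_emitted=0
After char 3 ('H'=7): chars_in_quartet=4 acc=0xED72C7 -> emit ED 72 C7, reset; bytes_emitted=3
After char 4 ('5'=57): chars_in_quartet=1 acc=0x39 bytes_emitted=3
After char 5 ('G'=6): chars_in_quartet=2 acc=0xE46 bytes_emitted=3
After char 6 ('/'=63): chars_in_quartet=3 acc=0x391BF bytes_emitted=3
After char 7 ('R'=17): chars_in_quartet=4 acc=0xE46FD1 -> emit E4 6F D1, reset; bytes_emitted=6
After char 8 ('M'=12): chars_in_quartet=1 acc=0xC bytes_emitted=6
After char 9 ('h'=33): chars_in_quartet=2 acc=0x321 bytes_emitted=6
After char 10 ('E'=4): chars_in_quartet=3 acc=0xC844 bytes_emitted=6
After char 11 ('M'=12): chars_in_quartet=4 acc=0x32110C -> emit 32 11 0C, reset; bytes_emitted=9
After char 12 ('M'=12): chars_in_quartet=1 acc=0xC bytes_emitted=9
After char 13 ('w'=48): chars_in_quartet=2 acc=0x330 bytes_emitted=9
Padding '==': partial quartet acc=0x330 -> emit 33; bytes_emitted=10

Answer: ED 72 C7 E4 6F D1 32 11 0C 33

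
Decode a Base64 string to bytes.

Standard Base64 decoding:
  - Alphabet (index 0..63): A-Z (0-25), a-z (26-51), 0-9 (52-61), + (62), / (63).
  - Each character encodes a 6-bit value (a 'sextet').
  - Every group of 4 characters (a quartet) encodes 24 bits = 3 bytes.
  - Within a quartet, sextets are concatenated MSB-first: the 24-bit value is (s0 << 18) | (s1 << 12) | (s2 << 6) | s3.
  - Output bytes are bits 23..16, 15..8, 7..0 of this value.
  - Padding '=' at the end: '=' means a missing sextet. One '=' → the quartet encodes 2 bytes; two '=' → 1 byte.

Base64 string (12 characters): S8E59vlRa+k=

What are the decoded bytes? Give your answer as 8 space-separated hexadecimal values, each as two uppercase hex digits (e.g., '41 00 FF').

Answer: 4B C1 39 F6 F9 51 6B E9

Derivation:
After char 0 ('S'=18): chars_in_quartet=1 acc=0x12 bytes_emitted=0
After char 1 ('8'=60): chars_in_quartet=2 acc=0x4BC bytes_emitted=0
After char 2 ('E'=4): chars_in_quartet=3 acc=0x12F04 bytes_emitted=0
After char 3 ('5'=57): chars_in_quartet=4 acc=0x4BC139 -> emit 4B C1 39, reset; bytes_emitted=3
After char 4 ('9'=61): chars_in_quartet=1 acc=0x3D bytes_emitted=3
After char 5 ('v'=47): chars_in_quartet=2 acc=0xF6F bytes_emitted=3
After char 6 ('l'=37): chars_in_quartet=3 acc=0x3DBE5 bytes_emitted=3
After char 7 ('R'=17): chars_in_quartet=4 acc=0xF6F951 -> emit F6 F9 51, reset; bytes_emitted=6
After char 8 ('a'=26): chars_in_quartet=1 acc=0x1A bytes_emitted=6
After char 9 ('+'=62): chars_in_quartet=2 acc=0x6BE bytes_emitted=6
After char 10 ('k'=36): chars_in_quartet=3 acc=0x1AFA4 bytes_emitted=6
Padding '=': partial quartet acc=0x1AFA4 -> emit 6B E9; bytes_emitted=8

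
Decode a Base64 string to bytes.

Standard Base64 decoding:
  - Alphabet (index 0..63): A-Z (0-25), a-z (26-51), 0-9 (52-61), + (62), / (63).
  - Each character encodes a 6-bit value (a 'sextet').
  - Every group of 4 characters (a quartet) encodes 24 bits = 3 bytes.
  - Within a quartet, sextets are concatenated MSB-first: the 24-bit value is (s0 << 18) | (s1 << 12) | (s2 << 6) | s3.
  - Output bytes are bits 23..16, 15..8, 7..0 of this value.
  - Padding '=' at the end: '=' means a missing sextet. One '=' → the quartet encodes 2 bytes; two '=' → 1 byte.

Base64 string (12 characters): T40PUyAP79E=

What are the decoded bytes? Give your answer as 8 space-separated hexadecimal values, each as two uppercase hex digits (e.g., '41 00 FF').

After char 0 ('T'=19): chars_in_quartet=1 acc=0x13 bytes_emitted=0
After char 1 ('4'=56): chars_in_quartet=2 acc=0x4F8 bytes_emitted=0
After char 2 ('0'=52): chars_in_quartet=3 acc=0x13E34 bytes_emitted=0
After char 3 ('P'=15): chars_in_quartet=4 acc=0x4F8D0F -> emit 4F 8D 0F, reset; bytes_emitted=3
After char 4 ('U'=20): chars_in_quartet=1 acc=0x14 bytes_emitted=3
After char 5 ('y'=50): chars_in_quartet=2 acc=0x532 bytes_emitted=3
After char 6 ('A'=0): chars_in_quartet=3 acc=0x14C80 bytes_emitted=3
After char 7 ('P'=15): chars_in_quartet=4 acc=0x53200F -> emit 53 20 0F, reset; bytes_emitted=6
After char 8 ('7'=59): chars_in_quartet=1 acc=0x3B bytes_emitted=6
After char 9 ('9'=61): chars_in_quartet=2 acc=0xEFD bytes_emitted=6
After char 10 ('E'=4): chars_in_quartet=3 acc=0x3BF44 bytes_emitted=6
Padding '=': partial quartet acc=0x3BF44 -> emit EF D1; bytes_emitted=8

Answer: 4F 8D 0F 53 20 0F EF D1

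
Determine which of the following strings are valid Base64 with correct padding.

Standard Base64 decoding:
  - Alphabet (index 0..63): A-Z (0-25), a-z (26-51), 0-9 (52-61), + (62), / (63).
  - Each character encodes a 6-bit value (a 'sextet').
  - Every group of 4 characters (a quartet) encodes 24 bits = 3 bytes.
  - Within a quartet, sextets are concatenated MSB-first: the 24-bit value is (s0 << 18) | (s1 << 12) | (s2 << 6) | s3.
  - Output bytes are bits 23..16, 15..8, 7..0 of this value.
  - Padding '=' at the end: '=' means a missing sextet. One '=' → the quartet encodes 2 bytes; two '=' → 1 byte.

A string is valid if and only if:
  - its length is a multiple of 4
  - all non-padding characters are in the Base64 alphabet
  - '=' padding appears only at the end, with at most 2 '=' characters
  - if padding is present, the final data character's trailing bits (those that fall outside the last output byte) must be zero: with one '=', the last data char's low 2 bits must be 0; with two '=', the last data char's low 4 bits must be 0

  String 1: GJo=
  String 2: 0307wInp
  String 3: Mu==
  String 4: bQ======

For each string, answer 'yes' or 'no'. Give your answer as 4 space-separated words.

Answer: yes yes no no

Derivation:
String 1: 'GJo=' → valid
String 2: '0307wInp' → valid
String 3: 'Mu==' → invalid (bad trailing bits)
String 4: 'bQ======' → invalid (6 pad chars (max 2))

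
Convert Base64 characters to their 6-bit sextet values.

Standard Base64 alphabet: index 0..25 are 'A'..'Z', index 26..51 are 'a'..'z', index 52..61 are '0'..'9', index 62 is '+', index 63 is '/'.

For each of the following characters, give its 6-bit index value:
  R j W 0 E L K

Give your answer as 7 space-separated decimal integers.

Answer: 17 35 22 52 4 11 10

Derivation:
'R': A..Z range, ord('R') − ord('A') = 17
'j': a..z range, 26 + ord('j') − ord('a') = 35
'W': A..Z range, ord('W') − ord('A') = 22
'0': 0..9 range, 52 + ord('0') − ord('0') = 52
'E': A..Z range, ord('E') − ord('A') = 4
'L': A..Z range, ord('L') − ord('A') = 11
'K': A..Z range, ord('K') − ord('A') = 10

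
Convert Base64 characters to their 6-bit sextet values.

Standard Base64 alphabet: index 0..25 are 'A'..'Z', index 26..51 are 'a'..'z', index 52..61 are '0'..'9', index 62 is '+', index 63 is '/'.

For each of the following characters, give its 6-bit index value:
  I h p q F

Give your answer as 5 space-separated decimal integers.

'I': A..Z range, ord('I') − ord('A') = 8
'h': a..z range, 26 + ord('h') − ord('a') = 33
'p': a..z range, 26 + ord('p') − ord('a') = 41
'q': a..z range, 26 + ord('q') − ord('a') = 42
'F': A..Z range, ord('F') − ord('A') = 5

Answer: 8 33 41 42 5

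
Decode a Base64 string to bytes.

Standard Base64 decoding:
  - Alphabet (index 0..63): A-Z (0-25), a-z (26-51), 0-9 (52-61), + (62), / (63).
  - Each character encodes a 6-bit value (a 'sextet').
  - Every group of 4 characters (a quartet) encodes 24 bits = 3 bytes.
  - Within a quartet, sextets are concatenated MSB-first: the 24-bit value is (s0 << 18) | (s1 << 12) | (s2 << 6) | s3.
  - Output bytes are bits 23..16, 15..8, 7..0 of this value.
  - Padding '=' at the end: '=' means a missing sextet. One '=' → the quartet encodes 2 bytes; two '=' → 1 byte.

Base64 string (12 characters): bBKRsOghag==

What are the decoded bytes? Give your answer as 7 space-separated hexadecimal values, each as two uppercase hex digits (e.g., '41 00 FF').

Answer: 6C 12 91 B0 E8 21 6A

Derivation:
After char 0 ('b'=27): chars_in_quartet=1 acc=0x1B bytes_emitted=0
After char 1 ('B'=1): chars_in_quartet=2 acc=0x6C1 bytes_emitted=0
After char 2 ('K'=10): chars_in_quartet=3 acc=0x1B04A bytes_emitted=0
After char 3 ('R'=17): chars_in_quartet=4 acc=0x6C1291 -> emit 6C 12 91, reset; bytes_emitted=3
After char 4 ('s'=44): chars_in_quartet=1 acc=0x2C bytes_emitted=3
After char 5 ('O'=14): chars_in_quartet=2 acc=0xB0E bytes_emitted=3
After char 6 ('g'=32): chars_in_quartet=3 acc=0x2C3A0 bytes_emitted=3
After char 7 ('h'=33): chars_in_quartet=4 acc=0xB0E821 -> emit B0 E8 21, reset; bytes_emitted=6
After char 8 ('a'=26): chars_in_quartet=1 acc=0x1A bytes_emitted=6
After char 9 ('g'=32): chars_in_quartet=2 acc=0x6A0 bytes_emitted=6
Padding '==': partial quartet acc=0x6A0 -> emit 6A; bytes_emitted=7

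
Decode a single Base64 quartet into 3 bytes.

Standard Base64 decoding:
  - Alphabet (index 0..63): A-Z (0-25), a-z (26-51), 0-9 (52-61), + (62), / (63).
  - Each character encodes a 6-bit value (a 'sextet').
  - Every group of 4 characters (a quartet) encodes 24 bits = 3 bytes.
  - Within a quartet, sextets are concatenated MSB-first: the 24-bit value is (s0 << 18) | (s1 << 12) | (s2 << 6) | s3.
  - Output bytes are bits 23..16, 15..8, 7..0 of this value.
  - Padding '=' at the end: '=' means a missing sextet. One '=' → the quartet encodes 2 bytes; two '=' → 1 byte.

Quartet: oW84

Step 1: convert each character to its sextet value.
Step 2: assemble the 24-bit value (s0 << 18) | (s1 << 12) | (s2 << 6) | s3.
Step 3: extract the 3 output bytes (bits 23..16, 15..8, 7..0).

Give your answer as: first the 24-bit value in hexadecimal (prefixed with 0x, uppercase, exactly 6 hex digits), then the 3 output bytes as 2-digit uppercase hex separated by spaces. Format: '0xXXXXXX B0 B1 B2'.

Sextets: o=40, W=22, 8=60, 4=56
24-bit: (40<<18) | (22<<12) | (60<<6) | 56
      = 0xA00000 | 0x016000 | 0x000F00 | 0x000038
      = 0xA16F38
Bytes: (v>>16)&0xFF=A1, (v>>8)&0xFF=6F, v&0xFF=38

Answer: 0xA16F38 A1 6F 38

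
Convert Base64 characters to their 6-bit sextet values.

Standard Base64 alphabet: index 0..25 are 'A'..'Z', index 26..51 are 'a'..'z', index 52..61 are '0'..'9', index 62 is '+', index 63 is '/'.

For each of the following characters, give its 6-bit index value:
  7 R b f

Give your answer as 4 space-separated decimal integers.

'7': 0..9 range, 52 + ord('7') − ord('0') = 59
'R': A..Z range, ord('R') − ord('A') = 17
'b': a..z range, 26 + ord('b') − ord('a') = 27
'f': a..z range, 26 + ord('f') − ord('a') = 31

Answer: 59 17 27 31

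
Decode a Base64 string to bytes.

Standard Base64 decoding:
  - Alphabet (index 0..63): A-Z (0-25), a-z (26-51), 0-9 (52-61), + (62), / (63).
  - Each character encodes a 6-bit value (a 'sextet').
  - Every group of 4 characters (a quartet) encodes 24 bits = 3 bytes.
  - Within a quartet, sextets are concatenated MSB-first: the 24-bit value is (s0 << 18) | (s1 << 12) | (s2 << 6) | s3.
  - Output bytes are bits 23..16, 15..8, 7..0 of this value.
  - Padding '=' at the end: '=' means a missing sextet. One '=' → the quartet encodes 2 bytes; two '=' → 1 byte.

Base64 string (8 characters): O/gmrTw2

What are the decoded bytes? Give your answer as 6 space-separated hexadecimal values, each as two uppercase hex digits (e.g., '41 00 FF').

Answer: 3B F8 26 AD 3C 36

Derivation:
After char 0 ('O'=14): chars_in_quartet=1 acc=0xE bytes_emitted=0
After char 1 ('/'=63): chars_in_quartet=2 acc=0x3BF bytes_emitted=0
After char 2 ('g'=32): chars_in_quartet=3 acc=0xEFE0 bytes_emitted=0
After char 3 ('m'=38): chars_in_quartet=4 acc=0x3BF826 -> emit 3B F8 26, reset; bytes_emitted=3
After char 4 ('r'=43): chars_in_quartet=1 acc=0x2B bytes_emitted=3
After char 5 ('T'=19): chars_in_quartet=2 acc=0xAD3 bytes_emitted=3
After char 6 ('w'=48): chars_in_quartet=3 acc=0x2B4F0 bytes_emitted=3
After char 7 ('2'=54): chars_in_quartet=4 acc=0xAD3C36 -> emit AD 3C 36, reset; bytes_emitted=6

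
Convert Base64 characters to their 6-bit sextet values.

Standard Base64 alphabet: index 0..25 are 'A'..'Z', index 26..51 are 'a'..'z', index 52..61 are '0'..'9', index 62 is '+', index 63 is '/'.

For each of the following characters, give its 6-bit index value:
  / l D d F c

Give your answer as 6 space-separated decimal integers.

Answer: 63 37 3 29 5 28

Derivation:
'/': index 63
'l': a..z range, 26 + ord('l') − ord('a') = 37
'D': A..Z range, ord('D') − ord('A') = 3
'd': a..z range, 26 + ord('d') − ord('a') = 29
'F': A..Z range, ord('F') − ord('A') = 5
'c': a..z range, 26 + ord('c') − ord('a') = 28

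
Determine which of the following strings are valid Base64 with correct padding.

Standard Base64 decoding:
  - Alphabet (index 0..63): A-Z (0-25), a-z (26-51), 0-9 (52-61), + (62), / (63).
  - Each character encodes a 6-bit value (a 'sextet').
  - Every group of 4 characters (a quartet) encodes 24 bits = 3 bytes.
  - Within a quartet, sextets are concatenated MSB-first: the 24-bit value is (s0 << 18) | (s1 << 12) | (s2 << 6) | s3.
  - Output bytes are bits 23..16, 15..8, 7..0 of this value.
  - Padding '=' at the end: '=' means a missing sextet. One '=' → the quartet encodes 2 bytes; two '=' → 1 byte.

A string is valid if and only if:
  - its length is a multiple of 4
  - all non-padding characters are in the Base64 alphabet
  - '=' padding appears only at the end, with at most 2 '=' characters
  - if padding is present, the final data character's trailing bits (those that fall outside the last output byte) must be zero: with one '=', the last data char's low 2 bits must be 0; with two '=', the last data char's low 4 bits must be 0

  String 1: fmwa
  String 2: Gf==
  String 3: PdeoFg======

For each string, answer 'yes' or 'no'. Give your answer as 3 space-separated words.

Answer: yes no no

Derivation:
String 1: 'fmwa' → valid
String 2: 'Gf==' → invalid (bad trailing bits)
String 3: 'PdeoFg======' → invalid (6 pad chars (max 2))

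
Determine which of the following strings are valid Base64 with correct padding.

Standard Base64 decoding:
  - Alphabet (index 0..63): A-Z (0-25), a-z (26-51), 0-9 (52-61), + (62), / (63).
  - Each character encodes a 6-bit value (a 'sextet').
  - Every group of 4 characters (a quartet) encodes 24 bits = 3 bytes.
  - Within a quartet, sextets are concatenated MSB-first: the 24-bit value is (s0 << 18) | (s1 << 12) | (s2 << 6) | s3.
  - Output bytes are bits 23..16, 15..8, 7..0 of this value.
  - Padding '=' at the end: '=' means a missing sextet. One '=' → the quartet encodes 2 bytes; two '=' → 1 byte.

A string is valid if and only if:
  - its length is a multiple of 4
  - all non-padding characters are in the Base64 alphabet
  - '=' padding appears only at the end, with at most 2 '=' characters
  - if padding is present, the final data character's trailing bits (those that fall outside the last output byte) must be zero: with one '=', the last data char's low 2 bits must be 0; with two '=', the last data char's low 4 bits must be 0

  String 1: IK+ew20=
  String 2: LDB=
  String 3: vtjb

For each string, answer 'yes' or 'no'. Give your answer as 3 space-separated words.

String 1: 'IK+ew20=' → valid
String 2: 'LDB=' → invalid (bad trailing bits)
String 3: 'vtjb' → valid

Answer: yes no yes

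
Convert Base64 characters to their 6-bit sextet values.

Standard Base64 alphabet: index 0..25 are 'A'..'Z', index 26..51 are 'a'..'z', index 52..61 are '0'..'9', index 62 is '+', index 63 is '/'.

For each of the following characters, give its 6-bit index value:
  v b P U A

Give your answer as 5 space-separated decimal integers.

'v': a..z range, 26 + ord('v') − ord('a') = 47
'b': a..z range, 26 + ord('b') − ord('a') = 27
'P': A..Z range, ord('P') − ord('A') = 15
'U': A..Z range, ord('U') − ord('A') = 20
'A': A..Z range, ord('A') − ord('A') = 0

Answer: 47 27 15 20 0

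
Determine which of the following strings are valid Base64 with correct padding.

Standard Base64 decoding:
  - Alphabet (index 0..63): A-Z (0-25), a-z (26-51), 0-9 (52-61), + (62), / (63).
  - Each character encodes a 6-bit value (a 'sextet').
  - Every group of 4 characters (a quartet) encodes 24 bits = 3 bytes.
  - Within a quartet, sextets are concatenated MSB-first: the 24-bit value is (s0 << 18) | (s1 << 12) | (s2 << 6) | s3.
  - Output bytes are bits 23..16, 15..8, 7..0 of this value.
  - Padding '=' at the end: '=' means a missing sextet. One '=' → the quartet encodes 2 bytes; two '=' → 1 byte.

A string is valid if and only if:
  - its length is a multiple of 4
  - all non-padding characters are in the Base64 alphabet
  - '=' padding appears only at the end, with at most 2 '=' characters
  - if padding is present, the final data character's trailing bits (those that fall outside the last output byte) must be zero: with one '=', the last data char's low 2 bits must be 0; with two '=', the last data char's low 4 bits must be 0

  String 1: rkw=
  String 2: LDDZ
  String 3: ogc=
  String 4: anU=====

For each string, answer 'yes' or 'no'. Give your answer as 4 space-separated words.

String 1: 'rkw=' → valid
String 2: 'LDDZ' → valid
String 3: 'ogc=' → valid
String 4: 'anU=====' → invalid (5 pad chars (max 2))

Answer: yes yes yes no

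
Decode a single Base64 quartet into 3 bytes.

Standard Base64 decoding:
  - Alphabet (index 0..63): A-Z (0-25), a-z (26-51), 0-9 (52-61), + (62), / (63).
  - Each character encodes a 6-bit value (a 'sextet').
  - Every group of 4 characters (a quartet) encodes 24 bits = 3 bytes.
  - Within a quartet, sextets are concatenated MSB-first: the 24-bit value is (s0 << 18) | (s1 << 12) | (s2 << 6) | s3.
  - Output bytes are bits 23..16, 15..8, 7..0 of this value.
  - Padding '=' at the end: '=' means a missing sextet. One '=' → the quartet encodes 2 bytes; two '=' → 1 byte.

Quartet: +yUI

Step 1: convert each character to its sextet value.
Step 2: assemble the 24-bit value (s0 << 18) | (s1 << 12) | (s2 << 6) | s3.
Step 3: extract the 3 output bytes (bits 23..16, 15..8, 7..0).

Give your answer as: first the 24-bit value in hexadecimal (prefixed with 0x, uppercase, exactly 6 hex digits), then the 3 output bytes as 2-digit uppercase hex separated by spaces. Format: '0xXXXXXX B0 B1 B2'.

Sextets: +=62, y=50, U=20, I=8
24-bit: (62<<18) | (50<<12) | (20<<6) | 8
      = 0xF80000 | 0x032000 | 0x000500 | 0x000008
      = 0xFB2508
Bytes: (v>>16)&0xFF=FB, (v>>8)&0xFF=25, v&0xFF=08

Answer: 0xFB2508 FB 25 08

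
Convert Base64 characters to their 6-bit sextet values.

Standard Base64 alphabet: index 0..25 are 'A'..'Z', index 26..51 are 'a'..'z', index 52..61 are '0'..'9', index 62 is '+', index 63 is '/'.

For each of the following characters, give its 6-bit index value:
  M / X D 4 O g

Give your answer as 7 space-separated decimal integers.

'M': A..Z range, ord('M') − ord('A') = 12
'/': index 63
'X': A..Z range, ord('X') − ord('A') = 23
'D': A..Z range, ord('D') − ord('A') = 3
'4': 0..9 range, 52 + ord('4') − ord('0') = 56
'O': A..Z range, ord('O') − ord('A') = 14
'g': a..z range, 26 + ord('g') − ord('a') = 32

Answer: 12 63 23 3 56 14 32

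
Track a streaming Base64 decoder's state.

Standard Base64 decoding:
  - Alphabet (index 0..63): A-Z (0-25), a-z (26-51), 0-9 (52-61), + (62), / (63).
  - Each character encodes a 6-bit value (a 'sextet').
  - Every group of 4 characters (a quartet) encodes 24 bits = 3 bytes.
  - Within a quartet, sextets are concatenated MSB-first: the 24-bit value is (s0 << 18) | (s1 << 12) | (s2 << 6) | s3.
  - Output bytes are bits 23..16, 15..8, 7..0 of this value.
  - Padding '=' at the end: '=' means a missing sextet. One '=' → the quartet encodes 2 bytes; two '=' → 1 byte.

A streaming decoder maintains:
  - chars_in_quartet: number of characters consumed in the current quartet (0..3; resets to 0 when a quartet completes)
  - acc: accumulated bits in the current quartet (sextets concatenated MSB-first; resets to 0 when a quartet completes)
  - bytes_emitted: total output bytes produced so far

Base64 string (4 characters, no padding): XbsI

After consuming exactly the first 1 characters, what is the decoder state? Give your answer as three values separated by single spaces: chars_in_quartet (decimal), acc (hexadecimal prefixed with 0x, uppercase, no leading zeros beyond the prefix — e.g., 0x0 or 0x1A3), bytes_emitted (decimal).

After char 0 ('X'=23): chars_in_quartet=1 acc=0x17 bytes_emitted=0

Answer: 1 0x17 0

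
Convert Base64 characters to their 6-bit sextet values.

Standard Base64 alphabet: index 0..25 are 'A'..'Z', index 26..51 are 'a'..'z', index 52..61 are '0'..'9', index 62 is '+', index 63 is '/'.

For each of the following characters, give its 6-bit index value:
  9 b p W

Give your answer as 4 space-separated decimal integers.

Answer: 61 27 41 22

Derivation:
'9': 0..9 range, 52 + ord('9') − ord('0') = 61
'b': a..z range, 26 + ord('b') − ord('a') = 27
'p': a..z range, 26 + ord('p') − ord('a') = 41
'W': A..Z range, ord('W') − ord('A') = 22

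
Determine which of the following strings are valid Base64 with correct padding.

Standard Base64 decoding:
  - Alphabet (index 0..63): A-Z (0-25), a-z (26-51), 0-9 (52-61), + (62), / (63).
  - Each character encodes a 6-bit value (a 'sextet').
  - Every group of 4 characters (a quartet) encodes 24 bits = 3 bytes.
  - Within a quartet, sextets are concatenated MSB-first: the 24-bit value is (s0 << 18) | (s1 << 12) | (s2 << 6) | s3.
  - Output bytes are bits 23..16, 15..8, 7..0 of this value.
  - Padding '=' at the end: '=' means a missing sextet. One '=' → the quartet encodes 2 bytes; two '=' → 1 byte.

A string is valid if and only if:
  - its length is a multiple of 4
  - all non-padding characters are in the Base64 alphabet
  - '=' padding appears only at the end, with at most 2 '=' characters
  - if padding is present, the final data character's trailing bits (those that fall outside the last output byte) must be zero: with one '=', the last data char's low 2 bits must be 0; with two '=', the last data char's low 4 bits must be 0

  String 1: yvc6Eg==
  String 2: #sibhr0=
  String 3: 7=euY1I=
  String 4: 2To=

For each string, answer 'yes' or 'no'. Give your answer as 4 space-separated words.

Answer: yes no no yes

Derivation:
String 1: 'yvc6Eg==' → valid
String 2: '#sibhr0=' → invalid (bad char(s): ['#'])
String 3: '7=euY1I=' → invalid (bad char(s): ['=']; '=' in middle)
String 4: '2To=' → valid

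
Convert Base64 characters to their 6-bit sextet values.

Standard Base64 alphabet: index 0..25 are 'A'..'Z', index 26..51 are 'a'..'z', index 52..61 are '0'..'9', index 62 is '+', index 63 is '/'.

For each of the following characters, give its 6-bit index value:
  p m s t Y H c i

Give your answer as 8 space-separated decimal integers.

Answer: 41 38 44 45 24 7 28 34

Derivation:
'p': a..z range, 26 + ord('p') − ord('a') = 41
'm': a..z range, 26 + ord('m') − ord('a') = 38
's': a..z range, 26 + ord('s') − ord('a') = 44
't': a..z range, 26 + ord('t') − ord('a') = 45
'Y': A..Z range, ord('Y') − ord('A') = 24
'H': A..Z range, ord('H') − ord('A') = 7
'c': a..z range, 26 + ord('c') − ord('a') = 28
'i': a..z range, 26 + ord('i') − ord('a') = 34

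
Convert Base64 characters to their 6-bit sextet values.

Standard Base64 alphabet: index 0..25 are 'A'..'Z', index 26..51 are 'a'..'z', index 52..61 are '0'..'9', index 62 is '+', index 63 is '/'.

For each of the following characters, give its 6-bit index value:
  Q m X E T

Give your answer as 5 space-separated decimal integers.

Answer: 16 38 23 4 19

Derivation:
'Q': A..Z range, ord('Q') − ord('A') = 16
'm': a..z range, 26 + ord('m') − ord('a') = 38
'X': A..Z range, ord('X') − ord('A') = 23
'E': A..Z range, ord('E') − ord('A') = 4
'T': A..Z range, ord('T') − ord('A') = 19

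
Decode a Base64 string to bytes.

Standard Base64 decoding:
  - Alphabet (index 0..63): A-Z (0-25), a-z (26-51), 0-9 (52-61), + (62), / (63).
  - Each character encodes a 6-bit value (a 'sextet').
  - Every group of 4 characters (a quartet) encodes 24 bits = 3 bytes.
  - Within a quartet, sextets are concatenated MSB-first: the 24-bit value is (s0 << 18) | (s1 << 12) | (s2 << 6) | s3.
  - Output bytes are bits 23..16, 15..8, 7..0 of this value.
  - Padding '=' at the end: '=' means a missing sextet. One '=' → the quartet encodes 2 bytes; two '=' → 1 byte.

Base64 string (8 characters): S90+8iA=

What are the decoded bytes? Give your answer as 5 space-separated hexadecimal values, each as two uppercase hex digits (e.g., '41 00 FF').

Answer: 4B DD 3E F2 20

Derivation:
After char 0 ('S'=18): chars_in_quartet=1 acc=0x12 bytes_emitted=0
After char 1 ('9'=61): chars_in_quartet=2 acc=0x4BD bytes_emitted=0
After char 2 ('0'=52): chars_in_quartet=3 acc=0x12F74 bytes_emitted=0
After char 3 ('+'=62): chars_in_quartet=4 acc=0x4BDD3E -> emit 4B DD 3E, reset; bytes_emitted=3
After char 4 ('8'=60): chars_in_quartet=1 acc=0x3C bytes_emitted=3
After char 5 ('i'=34): chars_in_quartet=2 acc=0xF22 bytes_emitted=3
After char 6 ('A'=0): chars_in_quartet=3 acc=0x3C880 bytes_emitted=3
Padding '=': partial quartet acc=0x3C880 -> emit F2 20; bytes_emitted=5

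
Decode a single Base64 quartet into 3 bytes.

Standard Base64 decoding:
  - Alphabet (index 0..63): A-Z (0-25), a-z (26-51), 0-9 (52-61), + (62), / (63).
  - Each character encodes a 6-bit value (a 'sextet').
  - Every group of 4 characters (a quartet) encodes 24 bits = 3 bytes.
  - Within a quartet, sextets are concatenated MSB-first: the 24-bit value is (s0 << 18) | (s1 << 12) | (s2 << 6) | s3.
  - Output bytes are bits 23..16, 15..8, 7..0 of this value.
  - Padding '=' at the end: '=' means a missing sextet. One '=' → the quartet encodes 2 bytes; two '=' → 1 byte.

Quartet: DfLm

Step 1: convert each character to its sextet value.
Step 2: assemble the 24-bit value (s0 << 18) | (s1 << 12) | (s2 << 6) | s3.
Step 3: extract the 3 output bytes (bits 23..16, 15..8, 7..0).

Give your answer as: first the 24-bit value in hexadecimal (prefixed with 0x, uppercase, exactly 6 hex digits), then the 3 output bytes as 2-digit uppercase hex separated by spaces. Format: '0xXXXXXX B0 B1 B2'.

Sextets: D=3, f=31, L=11, m=38
24-bit: (3<<18) | (31<<12) | (11<<6) | 38
      = 0x0C0000 | 0x01F000 | 0x0002C0 | 0x000026
      = 0x0DF2E6
Bytes: (v>>16)&0xFF=0D, (v>>8)&0xFF=F2, v&0xFF=E6

Answer: 0x0DF2E6 0D F2 E6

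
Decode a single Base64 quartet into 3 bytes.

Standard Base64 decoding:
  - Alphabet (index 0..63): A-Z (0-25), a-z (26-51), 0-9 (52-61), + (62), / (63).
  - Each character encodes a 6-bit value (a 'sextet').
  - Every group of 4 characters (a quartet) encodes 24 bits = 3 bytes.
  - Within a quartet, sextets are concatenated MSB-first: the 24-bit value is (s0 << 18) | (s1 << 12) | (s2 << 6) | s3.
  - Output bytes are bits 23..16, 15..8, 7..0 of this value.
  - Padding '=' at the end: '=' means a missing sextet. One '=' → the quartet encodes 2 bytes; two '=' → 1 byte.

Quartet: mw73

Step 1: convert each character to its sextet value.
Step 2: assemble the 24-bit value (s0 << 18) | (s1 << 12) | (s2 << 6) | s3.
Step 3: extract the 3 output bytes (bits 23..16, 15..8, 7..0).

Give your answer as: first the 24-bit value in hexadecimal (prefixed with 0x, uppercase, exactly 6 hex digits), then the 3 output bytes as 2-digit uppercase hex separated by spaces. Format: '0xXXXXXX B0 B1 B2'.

Sextets: m=38, w=48, 7=59, 3=55
24-bit: (38<<18) | (48<<12) | (59<<6) | 55
      = 0x980000 | 0x030000 | 0x000EC0 | 0x000037
      = 0x9B0EF7
Bytes: (v>>16)&0xFF=9B, (v>>8)&0xFF=0E, v&0xFF=F7

Answer: 0x9B0EF7 9B 0E F7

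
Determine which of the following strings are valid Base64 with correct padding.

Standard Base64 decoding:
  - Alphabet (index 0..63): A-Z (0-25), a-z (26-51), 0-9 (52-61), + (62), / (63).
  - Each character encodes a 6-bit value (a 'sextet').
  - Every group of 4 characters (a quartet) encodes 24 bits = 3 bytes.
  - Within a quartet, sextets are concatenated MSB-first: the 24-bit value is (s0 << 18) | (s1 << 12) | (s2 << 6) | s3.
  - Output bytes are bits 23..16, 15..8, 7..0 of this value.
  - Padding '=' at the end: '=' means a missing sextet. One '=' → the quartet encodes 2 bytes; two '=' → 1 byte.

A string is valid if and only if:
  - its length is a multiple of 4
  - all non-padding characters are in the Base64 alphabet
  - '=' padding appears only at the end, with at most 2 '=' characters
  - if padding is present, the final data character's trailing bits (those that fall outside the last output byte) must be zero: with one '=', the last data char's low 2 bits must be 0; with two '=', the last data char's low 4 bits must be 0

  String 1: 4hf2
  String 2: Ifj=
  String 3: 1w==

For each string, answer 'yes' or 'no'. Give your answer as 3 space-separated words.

Answer: yes no yes

Derivation:
String 1: '4hf2' → valid
String 2: 'Ifj=' → invalid (bad trailing bits)
String 3: '1w==' → valid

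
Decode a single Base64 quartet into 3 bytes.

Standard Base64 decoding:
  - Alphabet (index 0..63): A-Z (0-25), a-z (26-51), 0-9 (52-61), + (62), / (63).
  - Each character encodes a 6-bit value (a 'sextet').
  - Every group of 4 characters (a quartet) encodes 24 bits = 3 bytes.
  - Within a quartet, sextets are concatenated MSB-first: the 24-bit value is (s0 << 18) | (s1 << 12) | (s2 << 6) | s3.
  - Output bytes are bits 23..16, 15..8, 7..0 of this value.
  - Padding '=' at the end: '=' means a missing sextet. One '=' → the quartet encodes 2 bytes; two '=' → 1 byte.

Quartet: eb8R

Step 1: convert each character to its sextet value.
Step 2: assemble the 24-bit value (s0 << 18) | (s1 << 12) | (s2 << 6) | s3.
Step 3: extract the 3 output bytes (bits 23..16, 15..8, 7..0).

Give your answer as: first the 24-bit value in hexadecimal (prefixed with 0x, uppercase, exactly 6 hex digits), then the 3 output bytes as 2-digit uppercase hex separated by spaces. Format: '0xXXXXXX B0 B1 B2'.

Answer: 0x79BF11 79 BF 11

Derivation:
Sextets: e=30, b=27, 8=60, R=17
24-bit: (30<<18) | (27<<12) | (60<<6) | 17
      = 0x780000 | 0x01B000 | 0x000F00 | 0x000011
      = 0x79BF11
Bytes: (v>>16)&0xFF=79, (v>>8)&0xFF=BF, v&0xFF=11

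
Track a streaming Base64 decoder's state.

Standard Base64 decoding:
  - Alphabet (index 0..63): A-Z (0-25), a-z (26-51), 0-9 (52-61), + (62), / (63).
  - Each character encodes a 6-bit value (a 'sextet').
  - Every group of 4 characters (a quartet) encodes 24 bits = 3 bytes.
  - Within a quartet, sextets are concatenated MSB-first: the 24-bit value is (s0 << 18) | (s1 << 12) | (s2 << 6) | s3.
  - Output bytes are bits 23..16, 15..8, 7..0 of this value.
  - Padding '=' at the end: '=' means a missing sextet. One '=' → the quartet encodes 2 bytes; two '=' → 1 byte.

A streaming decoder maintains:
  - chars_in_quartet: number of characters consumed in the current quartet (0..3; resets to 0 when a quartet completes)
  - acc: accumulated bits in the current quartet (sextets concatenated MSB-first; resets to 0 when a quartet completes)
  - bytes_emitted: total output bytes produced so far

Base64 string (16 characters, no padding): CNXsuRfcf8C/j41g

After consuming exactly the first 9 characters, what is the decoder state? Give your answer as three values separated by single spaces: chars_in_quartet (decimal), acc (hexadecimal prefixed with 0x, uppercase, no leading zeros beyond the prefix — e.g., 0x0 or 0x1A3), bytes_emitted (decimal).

Answer: 1 0x1F 6

Derivation:
After char 0 ('C'=2): chars_in_quartet=1 acc=0x2 bytes_emitted=0
After char 1 ('N'=13): chars_in_quartet=2 acc=0x8D bytes_emitted=0
After char 2 ('X'=23): chars_in_quartet=3 acc=0x2357 bytes_emitted=0
After char 3 ('s'=44): chars_in_quartet=4 acc=0x8D5EC -> emit 08 D5 EC, reset; bytes_emitted=3
After char 4 ('u'=46): chars_in_quartet=1 acc=0x2E bytes_emitted=3
After char 5 ('R'=17): chars_in_quartet=2 acc=0xB91 bytes_emitted=3
After char 6 ('f'=31): chars_in_quartet=3 acc=0x2E45F bytes_emitted=3
After char 7 ('c'=28): chars_in_quartet=4 acc=0xB917DC -> emit B9 17 DC, reset; bytes_emitted=6
After char 8 ('f'=31): chars_in_quartet=1 acc=0x1F bytes_emitted=6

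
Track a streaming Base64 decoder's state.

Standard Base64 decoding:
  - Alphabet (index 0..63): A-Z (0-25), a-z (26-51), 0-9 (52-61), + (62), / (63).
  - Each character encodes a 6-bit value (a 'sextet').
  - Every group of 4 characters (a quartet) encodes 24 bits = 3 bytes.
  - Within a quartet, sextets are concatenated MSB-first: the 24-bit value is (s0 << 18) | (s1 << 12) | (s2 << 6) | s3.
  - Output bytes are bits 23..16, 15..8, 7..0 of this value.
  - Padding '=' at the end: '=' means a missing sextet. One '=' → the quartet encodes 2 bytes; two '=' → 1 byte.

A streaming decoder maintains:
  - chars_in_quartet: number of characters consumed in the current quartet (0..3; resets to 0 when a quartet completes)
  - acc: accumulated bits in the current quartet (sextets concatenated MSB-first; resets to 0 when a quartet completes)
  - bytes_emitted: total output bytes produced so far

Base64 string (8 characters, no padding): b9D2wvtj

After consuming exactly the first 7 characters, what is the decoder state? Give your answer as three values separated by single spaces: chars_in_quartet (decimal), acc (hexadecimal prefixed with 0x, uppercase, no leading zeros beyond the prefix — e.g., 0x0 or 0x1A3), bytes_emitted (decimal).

Answer: 3 0x30BED 3

Derivation:
After char 0 ('b'=27): chars_in_quartet=1 acc=0x1B bytes_emitted=0
After char 1 ('9'=61): chars_in_quartet=2 acc=0x6FD bytes_emitted=0
After char 2 ('D'=3): chars_in_quartet=3 acc=0x1BF43 bytes_emitted=0
After char 3 ('2'=54): chars_in_quartet=4 acc=0x6FD0F6 -> emit 6F D0 F6, reset; bytes_emitted=3
After char 4 ('w'=48): chars_in_quartet=1 acc=0x30 bytes_emitted=3
After char 5 ('v'=47): chars_in_quartet=2 acc=0xC2F bytes_emitted=3
After char 6 ('t'=45): chars_in_quartet=3 acc=0x30BED bytes_emitted=3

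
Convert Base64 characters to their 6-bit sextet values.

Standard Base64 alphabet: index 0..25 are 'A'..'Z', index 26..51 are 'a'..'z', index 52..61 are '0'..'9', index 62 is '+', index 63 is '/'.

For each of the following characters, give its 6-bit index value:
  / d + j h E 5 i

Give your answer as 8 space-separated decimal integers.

Answer: 63 29 62 35 33 4 57 34

Derivation:
'/': index 63
'd': a..z range, 26 + ord('d') − ord('a') = 29
'+': index 62
'j': a..z range, 26 + ord('j') − ord('a') = 35
'h': a..z range, 26 + ord('h') − ord('a') = 33
'E': A..Z range, ord('E') − ord('A') = 4
'5': 0..9 range, 52 + ord('5') − ord('0') = 57
'i': a..z range, 26 + ord('i') − ord('a') = 34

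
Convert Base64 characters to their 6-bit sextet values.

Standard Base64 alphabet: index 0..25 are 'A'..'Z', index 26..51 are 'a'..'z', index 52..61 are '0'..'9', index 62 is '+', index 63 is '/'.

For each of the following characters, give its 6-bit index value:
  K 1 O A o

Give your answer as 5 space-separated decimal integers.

Answer: 10 53 14 0 40

Derivation:
'K': A..Z range, ord('K') − ord('A') = 10
'1': 0..9 range, 52 + ord('1') − ord('0') = 53
'O': A..Z range, ord('O') − ord('A') = 14
'A': A..Z range, ord('A') − ord('A') = 0
'o': a..z range, 26 + ord('o') − ord('a') = 40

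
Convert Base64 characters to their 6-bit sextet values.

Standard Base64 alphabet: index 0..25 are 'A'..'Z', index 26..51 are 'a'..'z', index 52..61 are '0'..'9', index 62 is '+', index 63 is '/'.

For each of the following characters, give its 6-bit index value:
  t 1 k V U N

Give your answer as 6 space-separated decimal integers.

't': a..z range, 26 + ord('t') − ord('a') = 45
'1': 0..9 range, 52 + ord('1') − ord('0') = 53
'k': a..z range, 26 + ord('k') − ord('a') = 36
'V': A..Z range, ord('V') − ord('A') = 21
'U': A..Z range, ord('U') − ord('A') = 20
'N': A..Z range, ord('N') − ord('A') = 13

Answer: 45 53 36 21 20 13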